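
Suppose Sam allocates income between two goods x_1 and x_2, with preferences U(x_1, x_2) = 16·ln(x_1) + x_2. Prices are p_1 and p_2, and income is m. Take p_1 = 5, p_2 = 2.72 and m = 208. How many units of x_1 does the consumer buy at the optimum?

MU_x_1 = 16/x_1, MU_x_2 = 1. Tangency: 16/x_1 = p_1/p_2.
So x_1*(p_1,p_2) = 16·p_2/p_1, independent of income; and x_2* = (m − 16·p_2)/p_2.
At the given prices: x_1* = 16·2.72/5 = 8.704.

x_1* = 8.704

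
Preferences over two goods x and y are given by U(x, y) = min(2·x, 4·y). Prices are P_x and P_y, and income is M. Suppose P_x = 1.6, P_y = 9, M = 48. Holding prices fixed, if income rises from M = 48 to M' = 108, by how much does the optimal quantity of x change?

With perfect complements, no substitution: consume in ratio x:y = 4:2.
Budget: P_x·x + P_y·(1/2)·x = M, so (4·P_x + 2·P_y)·x = 4·M.
Demand: x*(P_x,P_y,M) = 4·M/(4·P_x + 2·P_y), y* = 2·M/(4·P_x + 2·P_y).
Here 4·1.6 + 2·9 = 24.4, giving x* = 7.8689.
At M' = 108: x* = 17.7049. Change: 17.7049 − 7.8689 = 9.8361.

Δx* = 9.8361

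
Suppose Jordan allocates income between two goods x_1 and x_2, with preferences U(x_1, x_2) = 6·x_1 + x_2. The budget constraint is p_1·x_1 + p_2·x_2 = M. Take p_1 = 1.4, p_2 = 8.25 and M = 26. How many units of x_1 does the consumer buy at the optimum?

x_1 gives more utility per dollar, so spend all income on x_1: x_1* = M/p_1, x_2* = 0.
Numerically: x_1* = 18.5714, x_2* = 0.

x_1* = 18.5714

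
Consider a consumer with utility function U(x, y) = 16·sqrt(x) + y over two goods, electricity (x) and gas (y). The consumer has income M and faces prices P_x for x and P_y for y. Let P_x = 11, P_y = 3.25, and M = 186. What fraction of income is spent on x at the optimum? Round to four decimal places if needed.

MU_x = 8/√x, MU_y = 1. Tangency: 8/√x = P_x/P_y.
Solve: √x = 8·P_y/P_x, so x*(P_x,P_y) = (8·P_y/P_x)², and y* = (M − P_x·x*)/P_y.
Plugging in: x* = (8·3.25/11)² = 5.5868, y* = 38.3217.
Expenditure on x: 11·5.5868 = 61.4545; share = 0.3304.

share on x = 0.3304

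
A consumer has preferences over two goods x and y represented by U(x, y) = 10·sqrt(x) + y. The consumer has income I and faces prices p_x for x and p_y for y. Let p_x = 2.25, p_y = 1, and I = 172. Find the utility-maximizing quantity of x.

Thus x* = (5·p_y/p_x)² — independent of I — with the rest of income spent on y.
Plugging in: x* = (5·1/2.25)² = 4.9383.

x* = 4.9383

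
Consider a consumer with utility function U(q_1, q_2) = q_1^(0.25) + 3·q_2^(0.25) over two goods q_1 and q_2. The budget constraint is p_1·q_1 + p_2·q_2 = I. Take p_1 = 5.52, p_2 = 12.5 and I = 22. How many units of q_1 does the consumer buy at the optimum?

q_1* = 0.928

From the CES first-order condition, (1/3)·(q_2/q_1)^(0.75) = p_1/p_2.
Solve for the ratio: q_2/q_1 = [3·p_1/p_2]^(4/3).
With the ratio pinned down, the budget gives q_1* = I/(p_1 + p_2·(q_2/q_1)) and q_2* = (q_2/q_1)·q_1*.
Numerically q_2/q_1 = 1.455014, so q_1* = 22/(5.52 + 12.5·1.455014) = 0.928.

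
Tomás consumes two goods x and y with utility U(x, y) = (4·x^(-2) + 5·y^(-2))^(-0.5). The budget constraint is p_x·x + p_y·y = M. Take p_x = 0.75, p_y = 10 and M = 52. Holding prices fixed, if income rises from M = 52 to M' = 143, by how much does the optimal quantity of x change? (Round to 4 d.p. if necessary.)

Δx* = 17.1932

With the ratio pinned down, the budget gives x* = M/(p_x + p_y·(y/x)) and y* = (y/x)·x*.
Numerically y/x = 0.45428, so x* = 52/(0.75 + 10·0.45428) = 9.8247.
At M' = 143: x* = 27.0178. Change: 27.0178 − 9.8247 = 17.1932.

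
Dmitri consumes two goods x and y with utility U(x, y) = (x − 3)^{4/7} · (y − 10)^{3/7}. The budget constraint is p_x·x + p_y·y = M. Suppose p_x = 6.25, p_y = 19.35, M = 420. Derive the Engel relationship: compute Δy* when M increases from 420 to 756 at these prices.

Δy* = 7.4419

After buying the subsistence bundle (3, 10), a share 4/7 of the remaining income goes to x: x* = 3 + 4/7·(M − 3p_x − 10p_y)/p_x.
Discretionary income = 420 − 3·6.25 − 10·19.35 = 207.75; y* = 10 + 3/7·207.75/19.35 = 14.6013.
At M' = 756: y* = 22.0432. Change: 22.0432 − 14.6013 = 7.4419.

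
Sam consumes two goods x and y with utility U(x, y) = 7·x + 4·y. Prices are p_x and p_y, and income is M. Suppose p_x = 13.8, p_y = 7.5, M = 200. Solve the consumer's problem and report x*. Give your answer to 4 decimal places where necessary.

x* = 0

Numerically: x* = 0, y* = 26.6667.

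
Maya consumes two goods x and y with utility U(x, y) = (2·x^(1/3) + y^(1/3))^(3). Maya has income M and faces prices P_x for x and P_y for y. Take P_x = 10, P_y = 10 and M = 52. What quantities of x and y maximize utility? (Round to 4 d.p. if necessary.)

MU_x ∝ 2·x^(-2/3), MU_y ∝ y^(-2/3), so MRS = 2·(y/x)^(2/3) = P_x/P_y.
Solve for the ratio: y/x = [(1/2)·P_x/P_y]^(1.5).
With the ratio pinned down, the budget gives x* = M/(P_x + P_y·(y/x)) and y* = (y/x)·x*.
Numerically y/x = 0.353553, so x* = 52/(10 + 10·0.353553) = 3.8417 and y* = 0.353553·3.8417 = 1.3583.

x* = 3.8417, y* = 1.3583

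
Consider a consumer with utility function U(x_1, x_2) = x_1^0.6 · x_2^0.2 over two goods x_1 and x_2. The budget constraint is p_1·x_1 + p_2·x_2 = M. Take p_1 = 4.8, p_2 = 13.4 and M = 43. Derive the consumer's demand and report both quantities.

x_1* = 6.7188, x_2* = 0.8022

Demand: x_1*(p_1,p_2,M) = 0.75·M/p_1 and x_2* = 0.25·M/p_2.
At p_1=4.8, p_2=13.4, M=43: x_1* = 0.75·43/4.8 = 6.7188, x_2* = 0.8022.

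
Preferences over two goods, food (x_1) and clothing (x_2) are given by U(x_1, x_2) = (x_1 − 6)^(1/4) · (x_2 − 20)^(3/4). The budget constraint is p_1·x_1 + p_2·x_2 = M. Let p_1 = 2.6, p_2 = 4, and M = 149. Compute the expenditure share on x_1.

Let x_1' = x_1−6, x_2' = x_2−20. MRS = (1/3)·x_2'/x_1' = p_1/p_2.
Substituting into the budget: x_1* = 6 + 0.25·(M − 6·p_1 − 20·p_2)/p_1, and x_2* = 20 + 0.75·(…)/p_2.
Discretionary income = 149 − 6·2.6 − 20·4 = 53.4; x_1* = 6 + 0.25·53.4/2.6 = 11.1346; x_2* = 20 + 0.75·53.4/4 = 30.0125.
Expenditure on x_1: 2.6·11.1346 = 28.95; share = 0.1943.

share on x_1 = 0.1943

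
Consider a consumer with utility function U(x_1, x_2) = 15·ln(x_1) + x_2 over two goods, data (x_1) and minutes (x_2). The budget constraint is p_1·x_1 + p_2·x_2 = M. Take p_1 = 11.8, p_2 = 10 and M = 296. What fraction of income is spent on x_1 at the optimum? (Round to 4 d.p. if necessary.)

MU_x_1 = 15/x_1, MU_x_2 = 1. Tangency: 15/x_1 = p_1/p_2.
So x_1*(p_1,p_2) = 15·p_2/p_1, independent of income; and x_2* = (M − 15·p_2)/p_2.
At the given prices: x_1* = 15·10/11.8 = 12.7119, and x_2* = 14.6.
Expenditure on x_1: 11.8·12.7119 = 150; share = 0.5068.

share on x_1 = 0.5068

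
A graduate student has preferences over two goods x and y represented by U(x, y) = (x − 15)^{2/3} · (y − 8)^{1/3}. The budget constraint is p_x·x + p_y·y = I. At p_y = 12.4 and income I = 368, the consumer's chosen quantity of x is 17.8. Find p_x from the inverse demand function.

p_x = 14

MRS = 2·(y−8)/(x−15). Tangency with p_x/p_y gives y−8 = (1/2)·(p_x/p_y)·(x−15).
Substituting into the budget: x* = 15 + 2/3·(I − 15·p_x − 8·p_y)/p_x, and y* = 8 + 1/3·(…)/p_y.
Set x* = 17.8 in the demand function and solve for p_x: p_x = 14.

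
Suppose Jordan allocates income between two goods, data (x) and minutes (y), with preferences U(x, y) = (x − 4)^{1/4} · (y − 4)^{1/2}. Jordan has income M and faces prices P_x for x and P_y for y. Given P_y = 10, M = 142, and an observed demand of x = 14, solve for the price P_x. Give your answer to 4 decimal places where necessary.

P_x = 3

This is Cobb-Douglas in (x−4, y−4): tangency gives 0.25·P_y·(y−4) = 0.5·P_x·(x−4).
After buying the subsistence bundle (4, 4), a share 1/3 of the remaining income goes to x: x* = 4 + 1/3·(M − 4P_x − 4P_y)/P_x.
Set x* = 14 in the demand function and solve for P_x: P_x = 3.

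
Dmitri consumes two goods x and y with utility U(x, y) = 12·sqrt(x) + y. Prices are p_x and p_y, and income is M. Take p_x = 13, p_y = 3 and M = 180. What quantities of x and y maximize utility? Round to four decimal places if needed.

Thus x* = (6·p_y/p_x)² — independent of M — with the rest of income spent on y.
Plugging in: x* = (6·3/13)² = 1.9172, y* = 51.6923.

x* = 1.9172, y* = 51.6923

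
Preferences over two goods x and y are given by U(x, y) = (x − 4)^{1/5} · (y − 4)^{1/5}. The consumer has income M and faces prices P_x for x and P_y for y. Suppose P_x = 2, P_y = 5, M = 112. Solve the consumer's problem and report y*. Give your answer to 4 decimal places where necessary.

y* = 12.4

MRS = (y−4)/(x−4). Tangency with P_x/P_y gives y−4 = (P_x/P_y)·(x−4).
Substituting into the budget: x* = 4 + 0.5·(M − 4·P_x − 4·P_y)/P_x, and y* = 4 + 0.5·(…)/P_y.
Discretionary income = 112 − 4·2 − 4·5 = 84; y* = 4 + 0.5·84/5 = 12.4.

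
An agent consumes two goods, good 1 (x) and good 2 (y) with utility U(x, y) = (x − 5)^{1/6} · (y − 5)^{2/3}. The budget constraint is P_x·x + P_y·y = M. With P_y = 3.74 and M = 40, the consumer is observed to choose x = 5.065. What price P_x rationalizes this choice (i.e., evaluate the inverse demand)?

P_x = 4

MRS = (1/4)·(y−5)/(x−5). Tangency with P_x/P_y gives y−5 = 4·(P_x/P_y)·(x−5).
After buying the subsistence bundle (5, 5), a share 0.2 of the remaining income goes to x: x* = 5 + 0.2·(M − 5P_x − 5P_y)/P_x.
Set x* = 5.065 in the demand function and solve for P_x: P_x = 4.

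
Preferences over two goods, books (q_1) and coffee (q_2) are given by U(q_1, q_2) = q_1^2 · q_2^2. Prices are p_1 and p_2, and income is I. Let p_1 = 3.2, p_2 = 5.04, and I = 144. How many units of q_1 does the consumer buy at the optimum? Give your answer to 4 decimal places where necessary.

q_1* = 22.5

Demand: q_1*(p_1,p_2,I) = 0.5·I/p_1 and q_2* = 0.5·I/p_2.
At p_1=3.2, p_2=5.04, I=144: q_1* = 0.5·144/3.2 = 22.5.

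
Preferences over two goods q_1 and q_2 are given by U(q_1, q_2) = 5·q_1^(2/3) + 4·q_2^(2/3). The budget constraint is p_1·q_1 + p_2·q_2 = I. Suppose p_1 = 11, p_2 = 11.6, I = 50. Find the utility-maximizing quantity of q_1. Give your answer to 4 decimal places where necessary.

q_1* = 3.1125

From the CES first-order condition, (5/4)·(q_2/q_1)^(1/3) = p_1/p_2.
Hence q_2/q_1 = ((4/5)·p_1/p_2)^(1/(1/3)), i.e. raised to the 3 power.
Substitute q_2 = (q_2/q_1)·q_1 into the budget: q_1* = I/(p_1 + p_2·(q_2/q_1)).
Numerically q_2/q_1 = 0.43659, so q_1* = 50/(11 + 11.6·0.43659) = 3.1125.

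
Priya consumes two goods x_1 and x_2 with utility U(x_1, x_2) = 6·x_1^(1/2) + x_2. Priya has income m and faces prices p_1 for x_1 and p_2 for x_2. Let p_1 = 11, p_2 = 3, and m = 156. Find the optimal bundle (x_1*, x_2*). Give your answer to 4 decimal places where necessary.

Utility is quasi-linear in x_2; the FOC for x_1 is 3/√x_1 = p_1/p_2.
Thus x_1* = (3·p_2/p_1)² — independent of m — with the rest of income spent on x_2.
Plugging in: x_1* = (3·3/11)² = 0.6694, x_2* = 49.5455.

x_1* = 0.6694, x_2* = 49.5455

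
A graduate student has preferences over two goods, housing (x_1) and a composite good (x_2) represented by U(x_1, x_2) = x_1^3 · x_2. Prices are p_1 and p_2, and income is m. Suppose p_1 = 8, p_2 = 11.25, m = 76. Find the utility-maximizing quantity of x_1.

MU_x_1/MU_x_2 = (3·x_2)/(x_1); tangency sets this equal to p_1/p_2.
So 3·p_2·x_2 = p_1·x_1; combined with the budget, a share 0.75 of income goes to x_1.
Demand: x_1*(p_1,p_2,m) = 0.75·m/p_1 and x_2* = 0.25·m/p_2.
At p_1=8, p_2=11.25, m=76: x_1* = 0.75·76/8 = 7.125.

x_1* = 7.125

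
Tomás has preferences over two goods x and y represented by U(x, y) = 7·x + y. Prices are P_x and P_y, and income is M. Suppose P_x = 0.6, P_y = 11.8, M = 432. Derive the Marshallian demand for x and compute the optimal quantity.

x* = 720

x gives more utility per dollar, so spend all income on x: x* = M/P_x, y* = 0.
Numerically: x* = 720, y* = 0.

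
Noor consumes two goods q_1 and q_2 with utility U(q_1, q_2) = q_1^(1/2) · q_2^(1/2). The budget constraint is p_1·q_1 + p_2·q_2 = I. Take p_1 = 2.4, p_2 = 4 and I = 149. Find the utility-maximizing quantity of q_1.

q_1* = 31.0417

MU_q_1/MU_q_2 = (0.5·q_2)/(0.5·q_1); tangency sets this equal to p_1/p_2.
Rearranging, p_2·q_2 = p_1·q_1. Substituting into the budget gives p_1·q_1·(1 + 1) = I.
Demand: q_1*(p_1,p_2,I) = 0.5·I/p_1 and q_2* = 0.5·I/p_2.
At p_1=2.4, p_2=4, I=149: q_1* = 0.5·149/2.4 = 31.0417.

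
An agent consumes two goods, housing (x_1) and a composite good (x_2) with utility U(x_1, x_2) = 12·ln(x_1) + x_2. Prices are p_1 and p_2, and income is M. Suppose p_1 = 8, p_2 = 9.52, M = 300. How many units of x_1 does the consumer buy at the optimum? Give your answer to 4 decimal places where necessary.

MU_x_1 = 12/x_1, MU_x_2 = 1. Tangency: 12/x_1 = p_1/p_2.
So x_1*(p_1,p_2) = 12·p_2/p_1, independent of income; and x_2* = (M − 12·p_2)/p_2.
At the given prices: x_1* = 12·9.52/8 = 14.28.

x_1* = 14.28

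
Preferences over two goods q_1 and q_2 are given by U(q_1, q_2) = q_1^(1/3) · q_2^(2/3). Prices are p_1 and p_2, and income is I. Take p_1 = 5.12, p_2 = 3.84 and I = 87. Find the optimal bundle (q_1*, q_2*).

q_1* = 5.6641, q_2* = 15.1042

MU_q_1/MU_q_2 = (1/3·q_2)/(2/3·q_1); tangency sets this equal to p_1/p_2.
Rearranging, p_2·q_2 = 2·p_1·q_1. Substituting into the budget gives p_1·q_1·(1 + 2) = I.
Demand: q_1*(p_1,p_2,I) = 1/3·I/p_1 and q_2* = 2/3·I/p_2.
At p_1=5.12, p_2=3.84, I=87: q_1* = 1/3·87/5.12 = 5.6641, q_2* = 15.1042.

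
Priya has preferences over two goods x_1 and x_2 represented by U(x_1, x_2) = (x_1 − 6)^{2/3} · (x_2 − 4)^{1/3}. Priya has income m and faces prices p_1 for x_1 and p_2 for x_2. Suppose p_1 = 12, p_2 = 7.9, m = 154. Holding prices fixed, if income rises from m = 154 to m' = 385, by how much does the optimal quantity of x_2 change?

Δx_2* = 9.7468

Let x_1' = x_1−6, x_2' = x_2−4. MRS = 2·x_2'/x_1' = p_1/p_2.
After buying the subsistence bundle (6, 4), a share 2/3 of the remaining income goes to x_1: x_1* = 6 + 2/3·(m − 6p_1 − 4p_2)/p_1.
Discretionary income = 154 − 6·12 − 4·7.9 = 50.4; x_2* = 4 + 1/3·50.4/7.9 = 6.1266.
At m' = 385: x_2* = 15.8734. Change: 15.8734 − 6.1266 = 9.7468.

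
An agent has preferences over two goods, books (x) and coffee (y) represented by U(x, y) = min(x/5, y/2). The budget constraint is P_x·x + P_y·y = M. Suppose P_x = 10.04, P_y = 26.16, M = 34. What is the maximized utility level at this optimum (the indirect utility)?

V = 0.3316

Leontief preferences: the optimum is at the kink where x/5 = y/2, i.e. y = (2/5)·x.
Budget: P_x·x + P_y·(2/5)·x = M, so (5·P_x + 2·P_y)·x = 5·M.
Demand: x*(P_x,P_y,M) = 5·M/(5·P_x + 2·P_y), y* = 2·M/(5·P_x + 2·P_y).
Here 5·10.04 + 2·26.16 = 102.52, giving x* = 1.6582 and y* = 0.6633.
Utility at the optimum: U(1.6582, 0.6633) = 0.3316.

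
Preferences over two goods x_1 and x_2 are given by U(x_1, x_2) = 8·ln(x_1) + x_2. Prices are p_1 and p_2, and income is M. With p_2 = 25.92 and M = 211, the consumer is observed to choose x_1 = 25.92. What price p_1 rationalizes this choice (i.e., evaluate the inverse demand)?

p_1 = 8

Set MRS = p_1/p_2: (8/x_1)/1 = p_1/p_2.
So x_1*(p_1,p_2) = 8·p_2/p_1, independent of income; and x_2* = (M − 8·p_2)/p_2.
Set x_1* = 25.92 in the demand function and solve for p_1: p_1 = 8.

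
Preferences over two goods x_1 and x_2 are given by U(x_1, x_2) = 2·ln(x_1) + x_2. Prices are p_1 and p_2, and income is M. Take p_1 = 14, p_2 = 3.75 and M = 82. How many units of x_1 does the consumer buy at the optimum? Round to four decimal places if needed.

x_1* = 0.5357

MU_x_1 = 2/x_1, MU_x_2 = 1. Tangency: 2/x_1 = p_1/p_2.
So x_1*(p_1,p_2) = 2·p_2/p_1, independent of income; and x_2* = (M − 2·p_2)/p_2.
At the given prices: x_1* = 2·3.75/14 = 0.5357.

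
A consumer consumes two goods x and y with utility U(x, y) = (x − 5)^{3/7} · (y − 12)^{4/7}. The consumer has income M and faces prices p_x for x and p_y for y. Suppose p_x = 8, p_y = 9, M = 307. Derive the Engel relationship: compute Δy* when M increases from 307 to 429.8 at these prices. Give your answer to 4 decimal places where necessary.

Δy* = 7.7968

This is Cobb-Douglas in (x−5, y−12): tangency gives 3/7·p_y·(y−12) = 4/7·p_x·(x−5).
After buying the subsistence bundle (5, 12), a share 3/7 of the remaining income goes to x: x* = 5 + 3/7·(M − 5p_x − 12p_y)/p_x.
Discretionary income = 307 − 5·8 − 12·9 = 159; y* = 12 + 4/7·159/9 = 22.0952.
At M' = 429.8: y* = 29.8921. Change: 29.8921 − 22.0952 = 7.7968.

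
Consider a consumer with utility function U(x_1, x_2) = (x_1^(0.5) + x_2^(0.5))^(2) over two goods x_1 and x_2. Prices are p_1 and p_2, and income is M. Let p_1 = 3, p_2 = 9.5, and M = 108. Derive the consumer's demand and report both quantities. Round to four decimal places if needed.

From the CES first-order condition, (x_2/x_1)^(0.5) = p_1/p_2.
Solve for the ratio: x_2/x_1 = [p_1/p_2]^(2).
With the ratio pinned down, the budget gives x_1* = M/(p_1 + p_2·(x_2/x_1)) and x_2* = (x_2/x_1)·x_1*.
Numerically x_2/x_1 = 0.099723, so x_1* = 108/(3 + 9.5·0.099723) = 27.36 and x_2* = 0.099723·27.36 = 2.7284.

x_1* = 27.36, x_2* = 2.7284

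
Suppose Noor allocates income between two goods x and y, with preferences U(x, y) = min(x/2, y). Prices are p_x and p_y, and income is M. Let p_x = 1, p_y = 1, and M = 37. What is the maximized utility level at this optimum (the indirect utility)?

Leontief preferences: the optimum is at the kink where x/2 = y/1, i.e. y = (1/2)·x.
Budget: p_x·x + p_y·(1/2)·x = M, so (2·p_x + p_y)·x = 2·M.
Demand: x*(p_x,p_y,M) = 2·M/(2·p_x + p_y), y* = M/(2·p_x + p_y).
Here 2·1 + 1 = 3, giving x* = 24.6667 and y* = 12.3333.
Utility at the optimum: U(24.6667, 12.3333) = 12.3333.

V = 12.3333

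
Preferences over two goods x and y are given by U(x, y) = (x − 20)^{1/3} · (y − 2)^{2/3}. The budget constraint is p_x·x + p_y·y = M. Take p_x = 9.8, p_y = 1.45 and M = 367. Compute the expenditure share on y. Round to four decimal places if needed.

share on y = 0.3133

Let x' = x−20, y' = y−2. MRS = (1/2)·y'/x' = p_x/p_y.
Substituting into the budget: x* = 20 + 1/3·(M − 20·p_x − 2·p_y)/p_x, and y* = 2 + 2/3·(…)/p_y.
Discretionary income = 367 − 20·9.8 − 2·1.45 = 168.1; x* = 20 + 1/3·168.1/9.8 = 25.7177; y* = 2 + 2/3·168.1/1.45 = 79.2874.
Expenditure on y: 1.45·79.2874 = 114.9667; share = 0.3133.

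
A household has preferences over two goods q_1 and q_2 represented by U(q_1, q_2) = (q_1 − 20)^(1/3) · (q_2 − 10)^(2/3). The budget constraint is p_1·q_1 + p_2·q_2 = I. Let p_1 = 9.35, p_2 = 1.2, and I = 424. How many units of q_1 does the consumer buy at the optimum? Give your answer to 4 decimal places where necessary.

MRS = (1/2)·(q_2−10)/(q_1−20). Tangency with p_1/p_2 gives q_2−10 = 2·(p_1/p_2)·(q_1−20).
Substituting into the budget: q_1* = 20 + 1/3·(I − 20·p_1 − 10·p_2)/p_1, and q_2* = 10 + 2/3·(…)/p_2.
Discretionary income = 424 − 20·9.35 − 10·1.2 = 225; q_1* = 20 + 1/3·225/9.35 = 28.0214.

q_1* = 28.0214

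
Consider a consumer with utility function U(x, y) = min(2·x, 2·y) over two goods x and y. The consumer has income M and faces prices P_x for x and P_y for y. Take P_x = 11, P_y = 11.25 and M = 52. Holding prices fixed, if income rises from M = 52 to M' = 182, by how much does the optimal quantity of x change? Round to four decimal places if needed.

Δx* = 5.8427

Leontief preferences: the optimum is at the kink where x/2 = y/2, i.e. y = x.
Budget: P_x·x + P_y·x = M, so (2·P_x + 2·P_y)·x = 2·M.
Demand: x*(P_x,P_y,M) = 2·M/(2·P_x + 2·P_y), y* = 2·M/(2·P_x + 2·P_y).
Here 2·11 + 2·11.25 = 44.5, giving x* = 2.3371.
At M' = 182: x* = 8.1798. Change: 8.1798 − 2.3371 = 5.8427.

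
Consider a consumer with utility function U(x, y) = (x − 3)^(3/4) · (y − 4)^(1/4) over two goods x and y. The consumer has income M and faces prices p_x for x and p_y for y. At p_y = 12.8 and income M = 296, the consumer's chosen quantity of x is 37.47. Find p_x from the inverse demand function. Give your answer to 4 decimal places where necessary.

This is Cobb-Douglas in (x−3, y−4): tangency gives 0.75·p_y·(y−4) = 0.25·p_x·(x−3).
After buying the subsistence bundle (3, 4), a share 0.75 of the remaining income goes to x: x* = 3 + 0.75·(M − 3p_x − 4p_y)/p_x.
Set x* = 37.47 in the demand function and solve for p_x: p_x = 5.

p_x = 5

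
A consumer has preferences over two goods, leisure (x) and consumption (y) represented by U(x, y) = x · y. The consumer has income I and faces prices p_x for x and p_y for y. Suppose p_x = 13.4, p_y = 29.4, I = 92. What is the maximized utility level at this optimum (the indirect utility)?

V = 5.3711

Demand: x*(p_x,p_y,I) = 0.5·I/p_x and y* = 0.5·I/p_y.
At p_x=13.4, p_y=29.4, I=92: x* = 0.5·92/13.4 = 3.4328, y* = 1.5646.
Utility at the optimum: U(3.4328, 1.5646) = 5.3711.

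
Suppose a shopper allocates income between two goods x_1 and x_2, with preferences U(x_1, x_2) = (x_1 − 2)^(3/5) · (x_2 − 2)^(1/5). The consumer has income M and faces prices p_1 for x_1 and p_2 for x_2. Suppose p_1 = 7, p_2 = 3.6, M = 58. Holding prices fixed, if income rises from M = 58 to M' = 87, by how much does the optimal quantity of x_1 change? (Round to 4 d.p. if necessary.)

Δx_1* = 3.1071

This is Cobb-Douglas in (x_1−2, x_2−2): tangency gives 0.6·p_2·(x_2−2) = 0.2·p_1·(x_1−2).
Substituting into the budget: x_1* = 2 + 0.75·(M − 2·p_1 − 2·p_2)/p_1, and x_2* = 2 + 0.25·(…)/p_2.
Discretionary income = 58 − 2·7 − 2·3.6 = 36.8; x_1* = 2 + 0.75·36.8/7 = 5.9429.
At M' = 87: x_1* = 9.05. Change: 9.05 − 5.9429 = 3.1071.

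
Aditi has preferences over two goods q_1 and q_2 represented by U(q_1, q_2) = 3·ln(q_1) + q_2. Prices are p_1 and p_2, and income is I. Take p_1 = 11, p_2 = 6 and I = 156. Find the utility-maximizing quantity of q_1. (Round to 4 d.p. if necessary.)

MU_q_1 = 3/q_1, MU_q_2 = 1. Tangency: 3/q_1 = p_1/p_2.
So q_1*(p_1,p_2) = 3·p_2/p_1, independent of income; and q_2* = (I − 3·p_2)/p_2.
At the given prices: q_1* = 3·6/11 = 1.6364.

q_1* = 1.6364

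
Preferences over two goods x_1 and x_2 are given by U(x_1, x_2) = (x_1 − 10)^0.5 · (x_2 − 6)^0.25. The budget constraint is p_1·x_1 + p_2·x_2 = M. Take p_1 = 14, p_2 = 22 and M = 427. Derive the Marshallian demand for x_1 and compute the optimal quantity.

MRS = 2·(x_2−6)/(x_1−10). Tangency with p_1/p_2 gives x_2−6 = (1/2)·(p_1/p_2)·(x_1−10).
After buying the subsistence bundle (10, 6), a share 2/3 of the remaining income goes to x_1: x_1* = 10 + 2/3·(M − 10p_1 − 6p_2)/p_1.
Discretionary income = 427 − 10·14 − 6·22 = 155; x_1* = 10 + 2/3·155/14 = 17.381.

x_1* = 17.381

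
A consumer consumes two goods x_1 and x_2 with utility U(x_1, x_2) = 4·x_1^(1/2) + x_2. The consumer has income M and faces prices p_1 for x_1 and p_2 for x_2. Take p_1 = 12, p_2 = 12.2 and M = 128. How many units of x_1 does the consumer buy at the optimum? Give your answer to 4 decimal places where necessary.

MU_x_1 = 2/√x_1, MU_x_2 = 1. Tangency: 2/√x_1 = p_1/p_2.
Thus x_1* = (2·p_2/p_1)² — independent of M — with the rest of income spent on x_2.
Plugging in: x_1* = (2·12.2/12)² = 4.1344.

x_1* = 4.1344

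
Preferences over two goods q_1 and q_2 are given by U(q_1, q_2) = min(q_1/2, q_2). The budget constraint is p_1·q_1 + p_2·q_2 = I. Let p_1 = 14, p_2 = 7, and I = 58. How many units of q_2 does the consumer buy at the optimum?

Demand: q_1*(p_1,p_2,I) = 2·I/(2·p_1 + p_2), q_2* = I/(2·p_1 + p_2).
Here 2·14 + 7 = 35, giving q_2* = 1.6571.

q_2* = 1.6571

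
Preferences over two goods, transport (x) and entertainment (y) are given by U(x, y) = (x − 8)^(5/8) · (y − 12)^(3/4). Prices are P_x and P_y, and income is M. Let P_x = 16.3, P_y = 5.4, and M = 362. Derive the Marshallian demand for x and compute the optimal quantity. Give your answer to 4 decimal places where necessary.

This is Cobb-Douglas in (x−8, y−12): tangency gives 0.625·P_y·(y−12) = 0.75·P_x·(x−8).
Substituting into the budget: x* = 8 + 5/11·(M − 8·P_x − 12·P_y)/P_x, and y* = 12 + 6/11·(…)/P_y.
Discretionary income = 362 − 8·16.3 − 12·5.4 = 166.8; x* = 8 + 5/11·166.8/16.3 = 12.6514.

x* = 12.6514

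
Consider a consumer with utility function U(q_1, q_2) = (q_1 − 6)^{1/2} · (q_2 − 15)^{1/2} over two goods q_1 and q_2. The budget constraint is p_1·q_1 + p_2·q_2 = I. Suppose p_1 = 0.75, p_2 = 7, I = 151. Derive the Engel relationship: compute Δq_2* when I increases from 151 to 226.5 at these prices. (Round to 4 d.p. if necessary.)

Substituting into the budget: q_1* = 6 + 0.5·(I − 6·p_1 − 15·p_2)/p_1, and q_2* = 15 + 0.5·(…)/p_2.
Discretionary income = 151 − 6·0.75 − 15·7 = 41.5; q_2* = 15 + 0.5·41.5/7 = 17.9643.
At I' = 226.5: q_2* = 23.3571. Change: 23.3571 − 17.9643 = 5.3929.

Δq_2* = 5.3929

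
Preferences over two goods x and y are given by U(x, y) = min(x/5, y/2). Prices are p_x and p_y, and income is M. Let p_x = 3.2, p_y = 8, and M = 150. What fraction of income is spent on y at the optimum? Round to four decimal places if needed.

Leontief preferences: the optimum is at the kink where x/5 = y/2, i.e. y = (2/5)·x.
Budget: p_x·x + p_y·(2/5)·x = M, so (5·p_x + 2·p_y)·x = 5·M.
Demand: x*(p_x,p_y,M) = 5·M/(5·p_x + 2·p_y), y* = 2·M/(5·p_x + 2·p_y).
Here 5·3.2 + 2·8 = 32, giving x* = 23.4375 and y* = 9.375.
Expenditure on y: 8·9.375 = 75; share = 0.5.

share on y = 0.5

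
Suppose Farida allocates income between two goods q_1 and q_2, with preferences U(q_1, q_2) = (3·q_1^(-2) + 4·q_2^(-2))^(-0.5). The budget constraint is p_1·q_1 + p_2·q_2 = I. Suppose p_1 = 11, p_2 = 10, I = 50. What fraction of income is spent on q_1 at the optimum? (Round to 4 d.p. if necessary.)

share on q_1 = 0.4919

MU_q_1 ∝ 3·q_1^(-3), MU_q_2 ∝ 4·q_2^(-3), so MRS = (3/4)·(q_2/q_1)^(3) = p_1/p_2.
Solve for the ratio: q_2/q_1 = [(4/3)·p_1/p_2]^(1/3).
With the ratio pinned down, the budget gives q_1* = I/(p_1 + p_2·(q_2/q_1)) and q_2* = (q_2/q_1)·q_1*.
Numerically q_2/q_1 = 1.136171, so q_1* = 50/(11 + 10·1.136171) = 2.236 and q_2* = 1.136171·2.236 = 2.5404.
Expenditure on q_1: 11·2.236 = 24.5956; share = 0.4919.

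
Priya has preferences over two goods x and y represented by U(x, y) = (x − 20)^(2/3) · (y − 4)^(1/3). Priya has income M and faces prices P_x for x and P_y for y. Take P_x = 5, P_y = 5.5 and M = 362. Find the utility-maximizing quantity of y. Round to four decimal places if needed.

MRS = 2·(y−4)/(x−20). Tangency with P_x/P_y gives y−4 = (1/2)·(P_x/P_y)·(x−20).
After buying the subsistence bundle (20, 4), a share 2/3 of the remaining income goes to x: x* = 20 + 2/3·(M − 20P_x − 4P_y)/P_x.
Discretionary income = 362 − 20·5 − 4·5.5 = 240; y* = 4 + 1/3·240/5.5 = 18.5455.

y* = 18.5455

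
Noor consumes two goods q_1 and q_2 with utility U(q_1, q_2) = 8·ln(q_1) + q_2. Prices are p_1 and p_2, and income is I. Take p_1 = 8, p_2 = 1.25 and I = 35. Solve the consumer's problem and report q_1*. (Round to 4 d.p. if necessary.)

Set MRS = p_1/p_2: (8/q_1)/1 = p_1/p_2.
So q_1*(p_1,p_2) = 8·p_2/p_1, independent of income; and q_2* = (I − 8·p_2)/p_2.
At the given prices: q_1* = 8·1.25/8 = 1.25.

q_1* = 1.25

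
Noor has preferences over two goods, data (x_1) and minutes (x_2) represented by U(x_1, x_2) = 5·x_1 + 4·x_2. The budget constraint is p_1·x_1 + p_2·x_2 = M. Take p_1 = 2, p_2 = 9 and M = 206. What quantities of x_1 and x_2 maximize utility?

x_1* = 103, x_2* = 0

Linear utility — the consumer picks whichever good has higher MU/price: 5/2 = 2.5 vs 4/9 = 0.4444.
x_1 gives more utility per dollar, so spend all income on x_1: x_1* = M/p_1, x_2* = 0.
Numerically: x_1* = 103, x_2* = 0.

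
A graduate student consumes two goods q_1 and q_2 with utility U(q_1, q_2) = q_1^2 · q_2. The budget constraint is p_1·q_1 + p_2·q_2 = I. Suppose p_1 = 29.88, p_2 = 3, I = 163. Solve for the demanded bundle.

The MRS is 2·q_2/q_1. Set MRS = p_1/p_2.
So 2·p_2·q_2 = p_1·q_1; combined with the budget, a share 2/3 of income goes to q_1.
Demand: q_1*(p_1,p_2,I) = 2/3·I/p_1 and q_2* = 1/3·I/p_2.
At p_1=29.88, p_2=3, I=163: q_1* = 2/3·163/29.88 = 3.6368, q_2* = 18.1111.

q_1* = 3.6368, q_2* = 18.1111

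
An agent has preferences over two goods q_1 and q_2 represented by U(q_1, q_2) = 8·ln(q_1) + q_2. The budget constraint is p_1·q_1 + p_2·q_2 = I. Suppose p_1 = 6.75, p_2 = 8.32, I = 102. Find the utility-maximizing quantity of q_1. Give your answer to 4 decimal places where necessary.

MU_q_1 = 8/q_1, MU_q_2 = 1. Tangency: 8/q_1 = p_1/p_2.
So q_1*(p_1,p_2) = 8·p_2/p_1, independent of income; and q_2* = (I − 8·p_2)/p_2.
At the given prices: q_1* = 8·8.32/6.75 = 9.8607.

q_1* = 9.8607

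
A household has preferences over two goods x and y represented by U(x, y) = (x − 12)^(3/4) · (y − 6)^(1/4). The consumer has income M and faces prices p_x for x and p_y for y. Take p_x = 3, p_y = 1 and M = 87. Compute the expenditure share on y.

share on y = 0.1983

MRS = 3·(y−6)/(x−12). Tangency with p_x/p_y gives y−6 = (1/3)·(p_x/p_y)·(x−12).
Substituting into the budget: x* = 12 + 0.75·(M − 12·p_x − 6·p_y)/p_x, and y* = 6 + 0.25·(…)/p_y.
Discretionary income = 87 − 12·3 − 6·1 = 45; x* = 12 + 0.75·45/3 = 23.25; y* = 6 + 0.25·45/1 = 17.25.
Expenditure on y: 1·17.25 = 17.25; share = 0.1983.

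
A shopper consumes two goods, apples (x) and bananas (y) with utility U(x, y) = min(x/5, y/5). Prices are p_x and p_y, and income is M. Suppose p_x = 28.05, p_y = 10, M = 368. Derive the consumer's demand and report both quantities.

x* = 9.6715, y* = 9.6715

With perfect complements, no substitution: consume in ratio x:y = 5:5.
Budget: p_x·x + p_y·x = M, so (5·p_x + 5·p_y)·x = 5·M.
Demand: x*(p_x,p_y,M) = 5·M/(5·p_x + 5·p_y), y* = 5·M/(5·p_x + 5·p_y).
Here 5·28.05 + 5·10 = 190.25, giving x* = 9.6715 and y* = 9.6715.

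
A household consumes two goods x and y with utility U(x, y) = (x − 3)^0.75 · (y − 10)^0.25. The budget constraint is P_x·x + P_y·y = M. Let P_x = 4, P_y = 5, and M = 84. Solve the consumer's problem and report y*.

y* = 11.1

Let x' = x−3, y' = y−10. MRS = 3·y'/x' = P_x/P_y.
After buying the subsistence bundle (3, 10), a share 0.75 of the remaining income goes to x: x* = 3 + 0.75·(M − 3P_x − 10P_y)/P_x.
Discretionary income = 84 − 3·4 − 10·5 = 22; y* = 10 + 0.25·22/5 = 11.1.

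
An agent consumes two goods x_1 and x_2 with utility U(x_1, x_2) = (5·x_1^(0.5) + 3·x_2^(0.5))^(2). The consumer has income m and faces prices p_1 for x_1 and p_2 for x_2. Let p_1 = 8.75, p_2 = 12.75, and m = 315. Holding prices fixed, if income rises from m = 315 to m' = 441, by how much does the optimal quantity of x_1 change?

Substitute x_2 = (x_2/x_1)·x_1 into the budget: x_1* = m/(p_1 + p_2·(x_2/x_1)).
Numerically x_2/x_1 = 0.16955, so x_1* = 315/(8.75 + 12.75·0.16955) = 28.8679.
At m' = 441: x_1* = 40.4151. Change: 40.4151 − 28.8679 = 11.5472.

Δx_1* = 11.5472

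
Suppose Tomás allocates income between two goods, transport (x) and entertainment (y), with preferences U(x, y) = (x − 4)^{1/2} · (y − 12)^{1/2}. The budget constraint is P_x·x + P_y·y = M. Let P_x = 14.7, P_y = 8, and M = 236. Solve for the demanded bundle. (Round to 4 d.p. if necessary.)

This is Cobb-Douglas in (x−4, y−12): tangency gives 0.5·P_y·(y−12) = 0.5·P_x·(x−4).
Substituting into the budget: x* = 4 + 0.5·(M − 4·P_x − 12·P_y)/P_x, and y* = 12 + 0.5·(…)/P_y.
Discretionary income = 236 − 4·14.7 − 12·8 = 81.2; x* = 4 + 0.5·81.2/14.7 = 6.7619; y* = 12 + 0.5·81.2/8 = 17.075.

x* = 6.7619, y* = 17.075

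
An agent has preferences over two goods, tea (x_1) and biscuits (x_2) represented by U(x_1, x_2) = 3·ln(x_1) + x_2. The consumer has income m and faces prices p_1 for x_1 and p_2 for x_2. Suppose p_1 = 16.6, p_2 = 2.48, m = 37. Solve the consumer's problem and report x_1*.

MU_x_1 = 3/x_1, MU_x_2 = 1. Tangency: 3/x_1 = p_1/p_2.
So x_1*(p_1,p_2) = 3·p_2/p_1, independent of income; and x_2* = (m − 3·p_2)/p_2.
At the given prices: x_1* = 3·2.48/16.6 = 0.4482.

x_1* = 0.4482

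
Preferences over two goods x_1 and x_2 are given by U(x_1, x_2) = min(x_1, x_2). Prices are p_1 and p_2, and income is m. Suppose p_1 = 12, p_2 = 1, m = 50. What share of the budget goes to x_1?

With perfect complements, no substitution: consume in ratio x_1:x_2 = 1:1.
Budget: p_1·x_1 + p_2·x_1 = m, so (p_1 + p_2)·x_1 = m.
Demand: x_1*(p_1,p_2,m) = m/(p_1 + p_2), x_2* = m/(p_1 + p_2).
Here 12 + 1 = 13, giving x_1* = 3.8462 and x_2* = 3.8462.
Expenditure on x_1: 12·3.8462 = 46.1538; share = 0.9231.

share on x_1 = 0.9231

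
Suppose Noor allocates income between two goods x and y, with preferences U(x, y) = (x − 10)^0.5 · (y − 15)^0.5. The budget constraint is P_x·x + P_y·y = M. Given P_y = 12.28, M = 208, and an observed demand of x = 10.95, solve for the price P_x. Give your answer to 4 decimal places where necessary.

MRS = (y−15)/(x−10). Tangency with P_x/P_y gives y−15 = (P_x/P_y)·(x−10).
Substituting into the budget: x* = 10 + 0.5·(M − 10·P_x − 15·P_y)/P_x, and y* = 15 + 0.5·(…)/P_y.
Set x* = 10.95 in the demand function and solve for P_x: P_x = 2.

P_x = 2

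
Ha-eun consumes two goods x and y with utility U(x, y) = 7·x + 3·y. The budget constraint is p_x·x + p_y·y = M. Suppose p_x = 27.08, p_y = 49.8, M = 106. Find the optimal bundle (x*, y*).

x* = 3.9143, y* = 0

Perfect substitutes: compare marginal utility per dollar. 7/p_x vs 3/p_y → 0.2585 vs 0.0602.
x gives more utility per dollar, so spend all income on x: x* = M/p_x, y* = 0.
Numerically: x* = 3.9143, y* = 0.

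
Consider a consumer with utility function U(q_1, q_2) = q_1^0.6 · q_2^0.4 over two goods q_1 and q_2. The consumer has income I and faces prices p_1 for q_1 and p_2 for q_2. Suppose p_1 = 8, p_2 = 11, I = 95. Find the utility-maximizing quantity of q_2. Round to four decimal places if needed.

q_2* = 3.4545

MU_q_1/MU_q_2 = (0.6·q_2)/(0.4·q_1); tangency sets this equal to p_1/p_2.
Rearranging, p_2·q_2 = (2/3)·p_1·q_1. Substituting into the budget gives p_1·q_1·(1 + (2/3)) = I.
Demand: q_1*(p_1,p_2,I) = 0.6·I/p_1 and q_2* = 0.4·I/p_2.
At p_1=8, p_2=11, I=95: q_2* = 0.4·95/11 = 3.4545.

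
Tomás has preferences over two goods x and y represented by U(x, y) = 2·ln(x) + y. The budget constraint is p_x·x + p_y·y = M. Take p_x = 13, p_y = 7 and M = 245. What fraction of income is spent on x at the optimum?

share on x = 0.0571

Set MRS = p_x/p_y: (2/x)/1 = p_x/p_y.
So x*(p_x,p_y) = 2·p_y/p_x, independent of income; and y* = (M − 2·p_y)/p_y.
At the given prices: x* = 2·7/13 = 1.0769, and y* = 33.
Expenditure on x: 13·1.0769 = 14; share = 0.0571.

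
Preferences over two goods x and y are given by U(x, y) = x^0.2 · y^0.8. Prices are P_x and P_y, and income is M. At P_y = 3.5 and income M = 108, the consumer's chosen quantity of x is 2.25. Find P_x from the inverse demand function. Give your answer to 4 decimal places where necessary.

The MRS is (1/4)·y/x. Set MRS = P_x/P_y.
So 0.2·P_y·y = 0.8·P_x·x; combined with the budget, a share 0.2 of income goes to x.
Demand: x*(P_x,P_y,M) = 0.2·M/P_x and y* = 0.8·M/P_y.
Set x* = 2.25 in the demand function and solve for P_x: P_x = 9.6.

P_x = 9.6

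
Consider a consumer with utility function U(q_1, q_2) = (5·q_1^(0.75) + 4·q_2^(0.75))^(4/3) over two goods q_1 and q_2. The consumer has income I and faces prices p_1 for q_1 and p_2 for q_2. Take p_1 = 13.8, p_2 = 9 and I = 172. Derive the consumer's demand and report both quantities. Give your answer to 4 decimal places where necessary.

q_1* = 5.0326, q_2* = 11.3945

From the CES first-order condition, (5/4)·(q_2/q_1)^(0.25) = p_1/p_2.
Hence q_2/q_1 = ((4/5)·p_1/p_2)^(1/(0.25)), i.e. raised to the 4 power.
With the ratio pinned down, the budget gives q_1* = I/(p_1 + p_2·(q_2/q_1)) and q_2* = (q_2/q_1)·q_1*.
Numerically q_2/q_1 = 2.264156, so q_1* = 172/(13.8 + 9·2.264156) = 5.0326 and q_2* = 2.264156·5.0326 = 11.3945.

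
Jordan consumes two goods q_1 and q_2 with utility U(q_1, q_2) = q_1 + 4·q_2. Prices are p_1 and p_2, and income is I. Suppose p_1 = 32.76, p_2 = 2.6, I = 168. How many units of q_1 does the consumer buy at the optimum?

q_2 gives more utility per dollar, so spend all income on q_2: q_2* = I/p_2, q_1* = 0.
Numerically: q_1* = 0, q_2* = 64.6154.

q_1* = 0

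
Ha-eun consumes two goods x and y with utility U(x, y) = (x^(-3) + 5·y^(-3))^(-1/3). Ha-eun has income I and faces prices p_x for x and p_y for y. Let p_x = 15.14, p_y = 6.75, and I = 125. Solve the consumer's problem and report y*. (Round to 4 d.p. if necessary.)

MU_x ∝ x^(-4), MU_y ∝ 5·y^(-4), so MRS = (1/5)·(y/x)^(4) = p_x/p_y.
Hence y/x = (5·p_x/p_y)^(1/(4)), i.e. raised to the 0.25 power.
With the ratio pinned down, the budget gives x* = I/(p_x + p_y·(y/x)) and y* = (y/x)·x*.
Numerically y/x = 1.829987, so x* = 125/(15.14 + 6.75·1.829987) = 4.5467 and y* = 1.829987·4.5467 = 8.3204.

y* = 8.3204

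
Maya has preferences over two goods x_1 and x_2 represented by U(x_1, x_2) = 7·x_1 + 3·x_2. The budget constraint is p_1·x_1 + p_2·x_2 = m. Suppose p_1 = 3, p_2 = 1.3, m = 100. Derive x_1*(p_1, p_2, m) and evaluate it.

x_1* = 33.3333

Linear utility — the consumer picks whichever good has higher MU/price: 7/3 = 2.3333 vs 3/1.3 = 2.3077.
x_1 gives more utility per dollar, so spend all income on x_1: x_1* = m/p_1, x_2* = 0.
Numerically: x_1* = 33.3333, x_2* = 0.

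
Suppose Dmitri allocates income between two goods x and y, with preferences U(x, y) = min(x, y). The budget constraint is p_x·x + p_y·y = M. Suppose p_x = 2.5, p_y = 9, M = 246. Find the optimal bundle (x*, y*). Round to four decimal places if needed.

With perfect complements, no substitution: consume in ratio x:y = 1:1.
Budget: p_x·x + p_y·x = M, so (p_x + p_y)·x = M.
Demand: x*(p_x,p_y,M) = M/(p_x + p_y), y* = M/(p_x + p_y).
Here 2.5 + 9 = 11.5, giving x* = 21.3913 and y* = 21.3913.

x* = 21.3913, y* = 21.3913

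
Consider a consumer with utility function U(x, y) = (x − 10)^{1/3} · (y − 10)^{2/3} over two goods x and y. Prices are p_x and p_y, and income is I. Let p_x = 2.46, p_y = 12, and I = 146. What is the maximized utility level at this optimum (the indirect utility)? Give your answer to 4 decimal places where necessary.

V = 0.1047

This is Cobb-Douglas in (x−10, y−10): tangency gives 1/3·p_y·(y−10) = 2/3·p_x·(x−10).
Substituting into the budget: x* = 10 + 1/3·(I − 10·p_x − 10·p_y)/p_x, and y* = 10 + 2/3·(…)/p_y.
Discretionary income = 146 − 10·2.46 − 10·12 = 1.4; x* = 10 + 1/3·1.4/2.46 = 10.1897; y* = 10 + 2/3·1.4/12 = 10.0778.
Utility at the optimum: U(10.1897, 10.0778) = 0.1047.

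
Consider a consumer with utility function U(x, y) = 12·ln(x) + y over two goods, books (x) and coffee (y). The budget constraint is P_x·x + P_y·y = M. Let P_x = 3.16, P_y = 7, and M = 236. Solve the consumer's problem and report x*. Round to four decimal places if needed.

x* = 26.5823

Set MRS = P_x/P_y: (12/x)/1 = P_x/P_y.
So x*(P_x,P_y) = 12·P_y/P_x, independent of income; and y* = (M − 12·P_y)/P_y.
At the given prices: x* = 12·7/3.16 = 26.5823.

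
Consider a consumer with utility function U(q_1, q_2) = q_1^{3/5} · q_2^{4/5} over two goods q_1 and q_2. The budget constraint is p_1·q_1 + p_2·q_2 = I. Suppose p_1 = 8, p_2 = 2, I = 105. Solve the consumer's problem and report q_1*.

The MRS is (3/4)·q_2/q_1. Set MRS = p_1/p_2.
Rearranging, p_2·q_2 = (4/3)·p_1·q_1. Substituting into the budget gives p_1·q_1·(1 + (4/3)) = I.
Demand: q_1*(p_1,p_2,I) = 3/7·I/p_1 and q_2* = 4/7·I/p_2.
At p_1=8, p_2=2, I=105: q_1* = 3/7·105/8 = 5.625.

q_1* = 5.625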